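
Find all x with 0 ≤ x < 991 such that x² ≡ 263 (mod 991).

Since 991 ≡ 3 (mod 4), a square root of 263 is 263^((991+1)/4) = 263^248 mod 991.
Repeated squaring: 263^2≡790, 263^4≡761, 263^8≡377, 263^16≡416, 263^32≡622, 263^64≡394, 263^128≡640 (mod 991).
263^248 = 263^(128+64+32+16+8) ≡ 566 (mod 991).
Check: 566² = 320356 ≡ 263 (mod 991). The two roots are 425 and 566.

425, 566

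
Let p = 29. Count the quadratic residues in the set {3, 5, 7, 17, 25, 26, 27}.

3

(3/29) = -1 → non-residue.
(5/29) = +1 → QR.
(7/29) = +1 → QR.
(17/29) = -1 → non-residue.
(25/29) = +1 → QR.
(26/29) = -1 → non-residue.
(27/29) = -1 → non-residue.
Total quadratic residues among the 7: 3.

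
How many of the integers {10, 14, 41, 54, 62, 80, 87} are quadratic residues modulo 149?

2

(10/149) = -1 → non-residue.
(14/149) = -1 → non-residue.
(41/149) = -1 → non-residue.
(54/149) = +1 → QR.
(62/149) = -1 → non-residue.
(80/149) = +1 → QR.
(87/149) = -1 → non-residue.
Total quadratic residues among the 7: 2.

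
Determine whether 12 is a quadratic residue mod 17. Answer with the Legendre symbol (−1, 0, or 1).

-1

Euler's criterion: (12/17) ≡ 12^8 (mod 17).
12^2 ≡ 8 (mod 17)
12^4 ≡ 13 (mod 17)
12^8 ≡ 16 (mod 17)
12^8 = 12^(8) ≡ 16 (mod 17).
Result is 16 ≡ −1, so (12/17) = −1.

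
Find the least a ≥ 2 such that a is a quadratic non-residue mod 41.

(2/41) = +1, so 2 is a residue.
(3/41) = −1, so 3 is the smallest positive non-residue mod 41.

3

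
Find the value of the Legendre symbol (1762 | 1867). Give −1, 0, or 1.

-1

Pull out 2: since 1867 ≡ 3 (mod 8), (2/1867) = -1.
Reciprocity: 881 ≡ 1 and 1867 ≡ 3 (mod 4), so (881/1867) = +(1867/881).
Reduce top mod 881: now compute (105/881).
Reciprocity: 105 ≡ 1 and 881 ≡ 1 (mod 4), so (105/881) = +(881/105).
Reduce top mod 105: now compute (41/105).
Reciprocity: 41 ≡ 1 and 105 ≡ 1 (mod 4), so (41/105) = +(105/41).
Reduce top mod 41: now compute (23/41).
Reciprocity: 23 ≡ 3 and 41 ≡ 1 (mod 4), so (23/41) = +(41/23).
Reduce top mod 23: now compute (18/23).
Pull out 2: since 23 ≡ 7 (mod 8), (2/23) = +1.
Reciprocity: 9 ≡ 1 and 23 ≡ 3 (mod 4), so (9/23) = +(23/9).
Reduce top mod 9: now compute (5/9).
Reciprocity: 5 ≡ 1 and 9 ≡ 1 (mod 4), so (5/9) = +(9/5).
Reduce top mod 5: now compute (4/5).
Pull out 2^2: since 5 ≡ 5 (mod 8), (2/5) = -1, so (2/5)^2 = +1.
Reached (1/5) = 1. Collecting the sign flips along the way, the symbol is -1.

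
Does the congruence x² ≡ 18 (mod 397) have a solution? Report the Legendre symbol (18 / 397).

Pull out 2: since 397 ≡ 5 (mod 8), (2/397) = -1.
Reciprocity: 9 ≡ 1 and 397 ≡ 1 (mod 4), so (9/397) = +(397/9).
Reduce top mod 9: now compute (1/9).
Reached (1/9) = 1. Collecting the sign flips along the way, the symbol is -1.

-1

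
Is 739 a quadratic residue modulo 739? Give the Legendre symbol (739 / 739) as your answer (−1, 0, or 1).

0

First reduce: 739 ≡ 0 (mod 739).
Top reduces to 0: gcd > 1, so the symbol is 0.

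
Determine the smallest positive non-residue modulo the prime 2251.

2

(2/2251) = −1, so 2 is the smallest positive non-residue mod 2251.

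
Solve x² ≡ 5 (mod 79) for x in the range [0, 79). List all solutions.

Since 79 ≡ 3 (mod 4), a square root of 5 is 5^((79+1)/4) = 5^20 mod 79.
Repeated squaring: 5^2≡25, 5^4≡72, 5^8≡49, 5^16≡31 (mod 79).
5^20 = 5^(16+4) ≡ 20 (mod 79).
Check: 20² = 400 ≡ 5 (mod 79). The two roots are 20 and 59.

20, 59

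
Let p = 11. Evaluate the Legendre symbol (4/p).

1

Euler's criterion: (4/11) ≡ 4^5 (mod 11).
4^2 ≡ 5 (mod 11)
4^4 ≡ 3 (mod 11)
4^5 = 4^(4+1) ≡ 1 (mod 11).
Result is 1, so (4/11) = 1.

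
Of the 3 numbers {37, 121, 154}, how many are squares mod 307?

(37/307) = +1 → QR.
(121/307) = +1 → QR.
(154/307) = -1 → non-residue.
Total quadratic residues among the 3: 2.

2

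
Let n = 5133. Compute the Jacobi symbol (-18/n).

First reduce: -18 ≡ 5115 (mod 5133).
Reciprocity: 5115 ≡ 3 and 5133 ≡ 1 (mod 4), so (5115/5133) = +(5133/5115).
Reduce top mod 5115: now compute (18/5115).
Pull out 2: since 5115 ≡ 3 (mod 8), (2/5115) = -1.
Reciprocity: 9 ≡ 1 and 5115 ≡ 3 (mod 4), so (9/5115) = +(5115/9).
Reduce top mod 9: now compute (3/9).
Reciprocity: 3 ≡ 3 and 9 ≡ 1 (mod 4), so (3/9) = +(9/3).
Reduce top mod 3: now compute (0/3).
Top reduces to 0: gcd > 1, so the symbol is 0.

0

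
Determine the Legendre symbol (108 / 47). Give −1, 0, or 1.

1

First reduce: 108 ≡ 14 (mod 47).
Pull out 2: since 47 ≡ 7 (mod 8), (2/47) = +1.
Reciprocity: 7 ≡ 3 and 47 ≡ 3 (mod 4), so (7/47) = −(47/7).
Reduce top mod 7: now compute (5/7).
Reciprocity: 5 ≡ 1 and 7 ≡ 3 (mod 4), so (5/7) = +(7/5).
Reduce top mod 5: now compute (2/5).
Pull out 2: since 5 ≡ 5 (mod 8), (2/5) = -1.
Reached (1/5) = 1. Collecting the sign flips along the way, the symbol is +1.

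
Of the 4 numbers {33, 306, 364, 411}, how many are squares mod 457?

(33/457) = -1 → non-residue.
(306/457) = +1 → QR.
(364/457) = -1 → non-residue.
(411/457) = -1 → non-residue.
Total quadratic residues among the 4: 1.

1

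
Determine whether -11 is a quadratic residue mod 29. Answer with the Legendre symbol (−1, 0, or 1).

-1

First reduce: -11 ≡ 18 (mod 29).
Pull out 2: since 29 ≡ 5 (mod 8), (2/29) = -1.
Reciprocity: 9 ≡ 1 and 29 ≡ 1 (mod 4), so (9/29) = +(29/9).
Reduce top mod 9: now compute (2/9).
Pull out 2: since 9 ≡ 1 (mod 8), (2/9) = +1.
Reached (1/9) = 1. Collecting the sign flips along the way, the symbol is -1.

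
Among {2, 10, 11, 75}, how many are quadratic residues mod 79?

3

(2/79) = +1 → QR.
(10/79) = +1 → QR.
(11/79) = +1 → QR.
(75/79) = -1 → non-residue.
Total quadratic residues among the 4: 3.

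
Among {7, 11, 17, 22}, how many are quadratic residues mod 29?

2

(7/29) = +1 → QR.
(11/29) = -1 → non-residue.
(17/29) = -1 → non-residue.
(22/29) = +1 → QR.
Total quadratic residues among the 4: 2.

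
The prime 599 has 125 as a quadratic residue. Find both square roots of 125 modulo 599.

Since 599 ≡ 3 (mod 4), a square root of 125 is 125^((599+1)/4) = 125^150 mod 599.
Repeated squaring: 125^2≡51, 125^4≡205, 125^8≡95, 125^16≡40, 125^32≡402, 125^64≡473, 125^128≡302 (mod 599).
125^150 = 125^(128+16+4+2) ≡ 245 (mod 599).
Check: 245² = 60025 ≡ 125 (mod 599). The two roots are 245 and 354.

245, 354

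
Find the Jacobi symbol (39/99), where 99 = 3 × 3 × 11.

Reciprocity: 39 ≡ 3 and 99 ≡ 3 (mod 4), so (39/99) = −(99/39).
Reduce top mod 39: now compute (21/39).
Reciprocity: 21 ≡ 1 and 39 ≡ 3 (mod 4), so (21/39) = +(39/21).
Reduce top mod 21: now compute (18/21).
Pull out 2: since 21 ≡ 5 (mod 8), (2/21) = -1.
Reciprocity: 9 ≡ 1 and 21 ≡ 1 (mod 4), so (9/21) = +(21/9).
Reduce top mod 9: now compute (3/9).
Reciprocity: 3 ≡ 3 and 9 ≡ 1 (mod 4), so (3/9) = +(9/3).
Reduce top mod 3: now compute (0/3).
Top reduces to 0: gcd > 1, so the symbol is 0.

0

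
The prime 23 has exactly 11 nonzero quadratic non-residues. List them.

5, 7, 10, 11, 14, 15, 17, 19, 20, 21, 22

Square k = 1,…,11 (k and 23−k give the same square):
1²=1, 2²=4, 3²=9, 4²=16, 5²≡2, 6²≡13, 7²≡3, 8²≡18, 9²≡12, 10²≡8, 11²≡6 (mod 23).
The residues are {1, 2, 3, 4, 6, 8, 9, 12, 13, 16, 18}; the non-residues are the remaining 11 nonzero classes.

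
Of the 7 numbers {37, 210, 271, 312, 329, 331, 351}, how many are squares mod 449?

(37/449) = -1 → non-residue.
(210/449) = -1 → non-residue.
(271/449) = +1 → QR.
(312/449) = +1 → QR.
(329/449) = -1 → non-residue.
(331/449) = +1 → QR.
(351/449) = +1 → QR.
Total quadratic residues among the 7: 4.

4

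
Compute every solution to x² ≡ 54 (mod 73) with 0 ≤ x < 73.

28, 45

73 ≡ 1 (mod 4), so we find a root by search.
Trying successive values, 28² = 784 ≡ 54 (mod 73). The other root is 73 − 28 = 45.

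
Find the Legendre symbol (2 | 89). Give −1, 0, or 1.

Pull out 2: since 89 ≡ 1 (mod 8), (2/89) = +1.
Reached (1/89) = 1. Collecting the sign flips along the way, the symbol is +1.

1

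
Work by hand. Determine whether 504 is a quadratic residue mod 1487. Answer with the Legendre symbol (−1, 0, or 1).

Pull out 2^3: since 1487 ≡ 7 (mod 8), (2/1487) = +1, so (2/1487)^3 = +1.
Reciprocity: 63 ≡ 3 and 1487 ≡ 3 (mod 4), so (63/1487) = −(1487/63).
Reduce top mod 63: now compute (38/63).
Pull out 2: since 63 ≡ 7 (mod 8), (2/63) = +1.
Reciprocity: 19 ≡ 3 and 63 ≡ 3 (mod 4), so (19/63) = −(63/19).
Reduce top mod 19: now compute (6/19).
Pull out 2: since 19 ≡ 3 (mod 8), (2/19) = -1.
Reciprocity: 3 ≡ 3 and 19 ≡ 3 (mod 4), so (3/19) = −(19/3).
Reduce top mod 3: now compute (1/3).
Reached (1/3) = 1. Collecting the sign flips along the way, the symbol is +1.

1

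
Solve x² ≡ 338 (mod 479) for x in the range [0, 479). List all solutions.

36, 443

Since 479 ≡ 3 (mod 4), a square root of 338 is 338^((479+1)/4) = 338^120 mod 479.
Repeated squaring: 338^2≡242, 338^4≡126, 338^8≡69, 338^16≡450, 338^32≡362, 338^64≡277 (mod 479).
338^120 = 338^(64+32+16+8) ≡ 36 (mod 479).
Check: 36² = 1296 ≡ 338 (mod 479). The two roots are 36 and 443.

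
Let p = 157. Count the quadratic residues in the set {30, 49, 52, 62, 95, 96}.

(30/157) = +1 → QR.
(49/157) = +1 → QR.
(52/157) = +1 → QR.
(62/157) = -1 → non-residue.
(95/157) = -1 → non-residue.
(96/157) = -1 → non-residue.
Total quadratic residues among the 6: 3.

3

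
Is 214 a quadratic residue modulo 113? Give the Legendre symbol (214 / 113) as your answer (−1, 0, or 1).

First reduce: 214 ≡ 101 (mod 113).
Reciprocity: 101 ≡ 1 and 113 ≡ 1 (mod 4), so (101/113) = +(113/101).
Reduce top mod 101: now compute (12/101).
Pull out 2^2: since 101 ≡ 5 (mod 8), (2/101) = -1, so (2/101)^2 = +1.
Reciprocity: 3 ≡ 3 and 101 ≡ 1 (mod 4), so (3/101) = +(101/3).
Reduce top mod 3: now compute (2/3).
Pull out 2: since 3 ≡ 3 (mod 8), (2/3) = -1.
Reached (1/3) = 1. Collecting the sign flips along the way, the symbol is -1.

-1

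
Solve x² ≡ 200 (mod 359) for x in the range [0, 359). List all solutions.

169, 190

Since 359 ≡ 3 (mod 4), a square root of 200 is 200^((359+1)/4) = 200^90 mod 359.
Repeated squaring: 200^2≡151, 200^4≡184, 200^8≡110, 200^16≡253, 200^32≡107, 200^64≡320 (mod 359).
200^90 = 200^(64+16+8+2) ≡ 169 (mod 359).
Check: 169² = 28561 ≡ 200 (mod 359). The two roots are 169 and 190.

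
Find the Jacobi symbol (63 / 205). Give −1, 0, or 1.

1

Reciprocity: 63 ≡ 3 and 205 ≡ 1 (mod 4), so (63/205) = +(205/63).
Reduce top mod 63: now compute (16/63).
Pull out 2^4: since 63 ≡ 7 (mod 8), (2/63) = +1, so (2/63)^4 = +1.
Reached (1/63) = 1. Collecting the sign flips along the way, the symbol is +1.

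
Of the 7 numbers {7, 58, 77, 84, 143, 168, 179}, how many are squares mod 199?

2

(7/199) = +1 → QR.
(58/199) = +1 → QR.
(77/199) = -1 → non-residue.
(84/199) = -1 → non-residue.
(143/199) = -1 → non-residue.
(168/199) = -1 → non-residue.
(179/199) = -1 → non-residue.
Total quadratic residues among the 7: 2.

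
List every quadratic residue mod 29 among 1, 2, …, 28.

Square k = 1,…,14 (k and 29−k give the same square):
1²=1, 2²=4, 3²=9, 4²=16, 5²=25, 6²≡7, 7²≡20, 8²≡6, 9²≡23, 10²≡13, 11²≡5, 12²≡28, 13²≡24, 14²≡22 (mod 29).
So the quadratic residues mod 29 are {1, 4, 5, 6, 7, 9, 13, 16, 20, 22, 23, 24, 25, 28}.

1,4,5,6,7,9,13,16,20,22,23,24,25,28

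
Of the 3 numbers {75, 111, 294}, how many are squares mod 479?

2

(75/479) = +1 → QR.
(111/479) = -1 → non-residue.
(294/479) = +1 → QR.
Total quadratic residues among the 3: 2.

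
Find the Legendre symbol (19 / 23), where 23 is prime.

-1

Reciprocity: 19 ≡ 3 and 23 ≡ 3 (mod 4), so (19/23) = −(23/19).
Reduce top mod 19: now compute (4/19).
Pull out 2^2: since 19 ≡ 3 (mod 8), (2/19) = -1, so (2/19)^2 = +1.
Reached (1/19) = 1. Collecting the sign flips along the way, the symbol is -1.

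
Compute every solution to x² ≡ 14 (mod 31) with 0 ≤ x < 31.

13, 18

Since 31 ≡ 3 (mod 4), a square root of 14 is 14^((31+1)/4) = 14^8 mod 31.
Repeated squaring: 14^2≡10, 14^4≡7, 14^8≡18 (mod 31).
14^8 = 14^(8) ≡ 18 (mod 31).
Check: 18² = 324 ≡ 14 (mod 31). The two roots are 13 and 18.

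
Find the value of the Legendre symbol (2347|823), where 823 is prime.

First reduce: 2347 ≡ 701 (mod 823).
Reciprocity: 701 ≡ 1 and 823 ≡ 3 (mod 4), so (701/823) = +(823/701).
Reduce top mod 701: now compute (122/701).
Pull out 2: since 701 ≡ 5 (mod 8), (2/701) = -1.
Reciprocity: 61 ≡ 1 and 701 ≡ 1 (mod 4), so (61/701) = +(701/61).
Reduce top mod 61: now compute (30/61).
Pull out 2: since 61 ≡ 5 (mod 8), (2/61) = -1.
Reciprocity: 15 ≡ 3 and 61 ≡ 1 (mod 4), so (15/61) = +(61/15).
Reduce top mod 15: now compute (1/15).
Reached (1/15) = 1. Collecting the sign flips along the way, the symbol is +1.

1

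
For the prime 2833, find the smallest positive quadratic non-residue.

5

(2/2833) = +1, so 2 is a residue.
(3/2833) = +1, so 3 is a residue.
(4/2833) = +1, so 4 is a residue.
(5/2833) = −1, so 5 is the smallest positive non-residue mod 2833.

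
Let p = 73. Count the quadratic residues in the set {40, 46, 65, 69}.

(40/73) = -1 → non-residue.
(46/73) = +1 → QR.
(65/73) = +1 → QR.
(69/73) = +1 → QR.
Total quadratic residues among the 4: 3.

3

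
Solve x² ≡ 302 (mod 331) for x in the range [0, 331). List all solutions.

77, 254

Since 331 ≡ 3 (mod 4), a square root of 302 is 302^((331+1)/4) = 302^83 mod 331.
Repeated squaring: 302^2≡179, 302^4≡265, 302^8≡53, 302^16≡161, 302^32≡103, 302^64≡17 (mod 331).
302^83 = 302^(64+16+2+1) ≡ 77 (mod 331).
Check: 77² = 5929 ≡ 302 (mod 331). The two roots are 77 and 254.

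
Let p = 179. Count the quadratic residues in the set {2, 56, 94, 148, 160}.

1

(2/179) = -1 → non-residue.
(56/179) = +1 → QR.
(94/179) = -1 → non-residue.
(148/179) = -1 → non-residue.
(160/179) = -1 → non-residue.
Total quadratic residues among the 5: 1.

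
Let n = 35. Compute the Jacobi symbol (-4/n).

-1

First reduce: -4 ≡ 31 (mod 35).
Reciprocity: 31 ≡ 3 and 35 ≡ 3 (mod 4), so (31/35) = −(35/31).
Reduce top mod 31: now compute (4/31).
Pull out 2^2: since 31 ≡ 7 (mod 8), (2/31) = +1, so (2/31)^2 = +1.
Reached (1/31) = 1. Collecting the sign flips along the way, the symbol is -1.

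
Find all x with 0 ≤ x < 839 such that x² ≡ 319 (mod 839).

Since 839 ≡ 3 (mod 4), a square root of 319 is 319^((839+1)/4) = 319^210 mod 839.
Repeated squaring: 319^2≡242, 319^4≡673, 319^8≡708, 319^16≡381, 319^32≡14, 319^64≡196, 319^128≡661 (mod 839).
319^210 = 319^(128+64+16+2) ≡ 243 (mod 839).
Check: 243² = 59049 ≡ 319 (mod 839). The two roots are 243 and 596.

243, 596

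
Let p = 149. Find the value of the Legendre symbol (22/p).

Euler's criterion: (22/149) ≡ 22^74 (mod 149).
22^2 ≡ 37 (mod 149)
22^4 ≡ 28 (mod 149)
22^8 ≡ 39 (mod 149)
22^16 ≡ 31 (mod 149)
22^32 ≡ 67 (mod 149)
22^64 ≡ 19 (mod 149)
22^74 = 22^(64+8+2) ≡ 1 (mod 149).
Result is 1, so (22/149) = 1.

1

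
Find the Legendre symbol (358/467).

Euler's criterion: (358/467) ≡ 358^233 (mod 467).
358^2 ≡ 206 (mod 467)
358^4 ≡ 406 (mod 467)
358^8 ≡ 452 (mod 467)
358^16 ≡ 225 (mod 467)
358^32 ≡ 189 (mod 467)
358^64 ≡ 229 (mod 467)
358^128 ≡ 137 (mod 467)
358^233 = 358^(128+64+32+8+1) ≡ 466 (mod 467).
Result is 466 ≡ −1, so (358/467) = −1.

-1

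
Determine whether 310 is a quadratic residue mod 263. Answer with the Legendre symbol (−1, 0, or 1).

-1

First reduce: 310 ≡ 47 (mod 263).
Reciprocity: 47 ≡ 3 and 263 ≡ 3 (mod 4), so (47/263) = −(263/47).
Reduce top mod 47: now compute (28/47).
Pull out 2^2: since 47 ≡ 7 (mod 8), (2/47) = +1, so (2/47)^2 = +1.
Reciprocity: 7 ≡ 3 and 47 ≡ 3 (mod 4), so (7/47) = −(47/7).
Reduce top mod 7: now compute (5/7).
Reciprocity: 5 ≡ 1 and 7 ≡ 3 (mod 4), so (5/7) = +(7/5).
Reduce top mod 5: now compute (2/5).
Pull out 2: since 5 ≡ 5 (mod 8), (2/5) = -1.
Reached (1/5) = 1. Collecting the sign flips along the way, the symbol is -1.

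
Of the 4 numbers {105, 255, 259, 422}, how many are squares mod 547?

2

(105/547) = -1 → non-residue.
(255/547) = -1 → non-residue.
(259/547) = +1 → QR.
(422/547) = +1 → QR.
Total quadratic residues among the 4: 2.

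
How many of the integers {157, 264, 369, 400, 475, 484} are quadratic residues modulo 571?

4

(157/571) = +1 → QR.
(264/571) = +1 → QR.
(369/571) = -1 → non-residue.
(400/571) = +1 → QR.
(475/571) = -1 → non-residue.
(484/571) = +1 → QR.
Total quadratic residues among the 6: 4.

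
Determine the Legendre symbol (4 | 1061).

1

Euler's criterion: (4/1061) ≡ 4^530 (mod 1061).
4^2 ≡ 16 (mod 1061)
4^4 ≡ 256 (mod 1061)
4^8 ≡ 815 (mod 1061)
4^16 ≡ 39 (mod 1061)
4^32 ≡ 460 (mod 1061)
4^64 ≡ 461 (mod 1061)
4^128 ≡ 321 (mod 1061)
4^256 ≡ 124 (mod 1061)
4^512 ≡ 522 (mod 1061)
4^530 = 4^(512+16+2) ≡ 1 (mod 1061).
Result is 1, so (4/1061) = 1.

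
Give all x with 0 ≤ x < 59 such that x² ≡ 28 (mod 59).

Since 59 ≡ 3 (mod 4), a square root of 28 is 28^((59+1)/4) = 28^15 mod 59.
Repeated squaring: 28^2≡17, 28^4≡53, 28^8≡36 (mod 59).
28^15 = 28^(8+4+2+1) ≡ 21 (mod 59).
Check: 21² = 441 ≡ 28 (mod 59). The two roots are 21 and 38.

21, 38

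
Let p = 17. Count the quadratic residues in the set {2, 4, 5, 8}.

3

(2/17) = +1 → QR.
(4/17) = +1 → QR.
(5/17) = -1 → non-residue.
(8/17) = +1 → QR.
Total quadratic residues among the 4: 3.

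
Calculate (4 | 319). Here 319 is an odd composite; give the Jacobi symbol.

1

Pull out 2^2: since 319 ≡ 7 (mod 8), (2/319) = +1, so (2/319)^2 = +1.
Reached (1/319) = 1. Collecting the sign flips along the way, the symbol is +1.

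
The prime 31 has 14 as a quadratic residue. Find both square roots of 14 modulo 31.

Since 31 ≡ 3 (mod 4), a square root of 14 is 14^((31+1)/4) = 14^8 mod 31.
Repeated squaring: 14^2≡10, 14^4≡7, 14^8≡18 (mod 31).
14^8 = 14^(8) ≡ 18 (mod 31).
Check: 18² = 324 ≡ 14 (mod 31). The two roots are 13 and 18.

13, 18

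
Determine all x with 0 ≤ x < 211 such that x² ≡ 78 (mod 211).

17, 194

Since 211 ≡ 3 (mod 4), a square root of 78 is 78^((211+1)/4) = 78^53 mod 211.
Repeated squaring: 78^2≡176, 78^4≡170, 78^8≡204, 78^16≡49, 78^32≡80 (mod 211).
78^53 = 78^(32+16+4+1) ≡ 194 (mod 211).
Check: 194² = 37636 ≡ 78 (mod 211). The two roots are 17 and 194.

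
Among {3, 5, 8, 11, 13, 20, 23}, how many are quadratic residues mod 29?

(3/29) = -1 → non-residue.
(5/29) = +1 → QR.
(8/29) = -1 → non-residue.
(11/29) = -1 → non-residue.
(13/29) = +1 → QR.
(20/29) = +1 → QR.
(23/29) = +1 → QR.
Total quadratic residues among the 7: 4.

4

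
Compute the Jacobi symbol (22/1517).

1

Pull out 2: since 1517 ≡ 5 (mod 8), (2/1517) = -1.
Reciprocity: 11 ≡ 3 and 1517 ≡ 1 (mod 4), so (11/1517) = +(1517/11).
Reduce top mod 11: now compute (10/11).
Pull out 2: since 11 ≡ 3 (mod 8), (2/11) = -1.
Reciprocity: 5 ≡ 1 and 11 ≡ 3 (mod 4), so (5/11) = +(11/5).
Reduce top mod 5: now compute (1/5).
Reached (1/5) = 1. Collecting the sign flips along the way, the symbol is +1.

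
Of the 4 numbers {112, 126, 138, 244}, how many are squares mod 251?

1

(112/251) = +1 → QR.
(126/251) = -1 → non-residue.
(138/251) = -1 → non-residue.
(244/251) = -1 → non-residue.
Total quadratic residues among the 4: 1.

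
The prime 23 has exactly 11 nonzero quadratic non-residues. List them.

Square k = 1,…,11 (k and 23−k give the same square):
1²=1, 2²=4, 3²=9, 4²=16, 5²≡2, 6²≡13, 7²≡3, 8²≡18, 9²≡12, 10²≡8, 11²≡6 (mod 23).
The residues are {1, 2, 3, 4, 6, 8, 9, 12, 13, 16, 18}; the non-residues are the remaining 11 nonzero classes.

5, 7, 10, 11, 14, 15, 17, 19, 20, 21, 22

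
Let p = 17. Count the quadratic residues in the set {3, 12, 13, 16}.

(3/17) = -1 → non-residue.
(12/17) = -1 → non-residue.
(13/17) = +1 → QR.
(16/17) = +1 → QR.
Total quadratic residues among the 4: 2.

2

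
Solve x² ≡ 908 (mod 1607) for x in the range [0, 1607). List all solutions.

781, 826

Since 1607 ≡ 3 (mod 4), a square root of 908 is 908^((1607+1)/4) = 908^402 mod 1607.
Repeated squaring: 908^2≡73, 908^4≡508, 908^8≡944, 908^16≡858, 908^32≡158, 908^64≡859, 908^128≡268, 908^256≡1116 (mod 1607).
908^402 = 908^(256+128+16+2) ≡ 781 (mod 1607).
Check: 781² = 609961 ≡ 908 (mod 1607). The two roots are 781 and 826.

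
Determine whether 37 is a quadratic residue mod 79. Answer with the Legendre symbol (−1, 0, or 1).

Euler's criterion: (37/79) ≡ 37^39 (mod 79).
37^2 ≡ 26 (mod 79)
37^4 ≡ 44 (mod 79)
37^8 ≡ 40 (mod 79)
37^16 ≡ 20 (mod 79)
37^32 ≡ 5 (mod 79)
37^39 = 37^(32+4+2+1) ≡ 78 (mod 79).
Result is 78 ≡ −1, so (37/79) = −1.

-1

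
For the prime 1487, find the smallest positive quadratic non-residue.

(2/1487) = +1, so 2 is a residue.
(3/1487) = +1, so 3 is a residue.
(4/1487) = +1, so 4 is a residue.
(5/1487) = −1, so 5 is the smallest positive non-residue mod 1487.

5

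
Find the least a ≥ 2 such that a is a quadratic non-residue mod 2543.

(2/2543) = +1, so 2 is a residue.
(3/2543) = +1, so 3 is a residue.
(4/2543) = +1, so 4 is a residue.
(5/2543) = −1, so 5 is the smallest positive non-residue mod 2543.

5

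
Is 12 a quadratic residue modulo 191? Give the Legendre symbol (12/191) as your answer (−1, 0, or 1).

Pull out 2^2: since 191 ≡ 7 (mod 8), (2/191) = +1, so (2/191)^2 = +1.
Reciprocity: 3 ≡ 3 and 191 ≡ 3 (mod 4), so (3/191) = −(191/3).
Reduce top mod 3: now compute (2/3).
Pull out 2: since 3 ≡ 3 (mod 8), (2/3) = -1.
Reached (1/3) = 1. Collecting the sign flips along the way, the symbol is +1.

1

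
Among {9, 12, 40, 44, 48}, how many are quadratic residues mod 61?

3

(9/61) = +1 → QR.
(12/61) = +1 → QR.
(40/61) = -1 → non-residue.
(44/61) = -1 → non-residue.
(48/61) = +1 → QR.
Total quadratic residues among the 5: 3.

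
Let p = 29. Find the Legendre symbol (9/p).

1

Reciprocity: 9 ≡ 1 and 29 ≡ 1 (mod 4), so (9/29) = +(29/9).
Reduce top mod 9: now compute (2/9).
Pull out 2: since 9 ≡ 1 (mod 8), (2/9) = +1.
Reached (1/9) = 1. Collecting the sign flips along the way, the symbol is +1.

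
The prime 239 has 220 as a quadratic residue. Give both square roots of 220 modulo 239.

69, 170

Since 239 ≡ 3 (mod 4), a square root of 220 is 220^((239+1)/4) = 220^60 mod 239.
Repeated squaring: 220^2≡122, 220^4≡66, 220^8≡54, 220^16≡48, 220^32≡153 (mod 239).
220^60 = 220^(32+16+8+4) ≡ 170 (mod 239).
Check: 170² = 28900 ≡ 220 (mod 239). The two roots are 69 and 170.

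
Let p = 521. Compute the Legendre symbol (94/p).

1

Pull out 2: since 521 ≡ 1 (mod 8), (2/521) = +1.
Reciprocity: 47 ≡ 3 and 521 ≡ 1 (mod 4), so (47/521) = +(521/47).
Reduce top mod 47: now compute (4/47).
Pull out 2^2: since 47 ≡ 7 (mod 8), (2/47) = +1, so (2/47)^2 = +1.
Reached (1/47) = 1. Collecting the sign flips along the way, the symbol is +1.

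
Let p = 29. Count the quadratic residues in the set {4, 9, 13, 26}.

(4/29) = +1 → QR.
(9/29) = +1 → QR.
(13/29) = +1 → QR.
(26/29) = -1 → non-residue.
Total quadratic residues among the 4: 3.

3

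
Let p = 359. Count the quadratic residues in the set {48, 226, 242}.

2

(48/359) = +1 → QR.
(226/359) = -1 → non-residue.
(242/359) = +1 → QR.
Total quadratic residues among the 3: 2.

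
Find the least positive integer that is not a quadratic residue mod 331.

2

(2/331) = −1, so 2 is the smallest positive non-residue mod 331.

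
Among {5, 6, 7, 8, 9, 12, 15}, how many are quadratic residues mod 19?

4

(5/19) = +1 → QR.
(6/19) = +1 → QR.
(7/19) = +1 → QR.
(8/19) = -1 → non-residue.
(9/19) = +1 → QR.
(12/19) = -1 → non-residue.
(15/19) = -1 → non-residue.
Total quadratic residues among the 7: 4.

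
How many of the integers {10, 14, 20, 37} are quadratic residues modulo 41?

3

(10/41) = +1 → QR.
(14/41) = -1 → non-residue.
(20/41) = +1 → QR.
(37/41) = +1 → QR.
Total quadratic residues among the 4: 3.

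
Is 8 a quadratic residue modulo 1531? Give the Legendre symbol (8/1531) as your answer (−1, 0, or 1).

-1

Pull out 2^3: since 1531 ≡ 3 (mod 8), (2/1531) = -1, so (2/1531)^3 = -1.
Reached (1/1531) = 1. Collecting the sign flips along the way, the symbol is -1.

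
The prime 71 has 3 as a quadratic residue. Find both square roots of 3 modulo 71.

28, 43

Since 71 ≡ 3 (mod 4), a square root of 3 is 3^((71+1)/4) = 3^18 mod 71.
Repeated squaring: 3^2≡9, 3^4≡10, 3^8≡29, 3^16≡60 (mod 71).
3^18 = 3^(16+2) ≡ 43 (mod 71).
Check: 43² = 1849 ≡ 3 (mod 71). The two roots are 28 and 43.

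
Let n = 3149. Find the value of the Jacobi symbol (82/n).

-1

Pull out 2: since 3149 ≡ 5 (mod 8), (2/3149) = -1.
Reciprocity: 41 ≡ 1 and 3149 ≡ 1 (mod 4), so (41/3149) = +(3149/41).
Reduce top mod 41: now compute (33/41).
Reciprocity: 33 ≡ 1 and 41 ≡ 1 (mod 4), so (33/41) = +(41/33).
Reduce top mod 33: now compute (8/33).
Pull out 2^3: since 33 ≡ 1 (mod 8), (2/33) = +1, so (2/33)^3 = +1.
Reached (1/33) = 1. Collecting the sign flips along the way, the symbol is -1.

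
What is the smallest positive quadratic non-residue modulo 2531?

(2/2531) = −1, so 2 is the smallest positive non-residue mod 2531.

2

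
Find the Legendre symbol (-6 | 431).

-1

Euler's criterion: (-6/431) ≡ 425^215 (mod 431).
425^2 ≡ 36 (mod 431)
425^4 ≡ 3 (mod 431)
425^8 ≡ 9 (mod 431)
425^16 ≡ 81 (mod 431)
425^32 ≡ 96 (mod 431)
425^64 ≡ 165 (mod 431)
425^128 ≡ 72 (mod 431)
425^215 = 425^(128+64+16+4+2+1) ≡ 430 (mod 431).
Result is 430 ≡ −1, so (-6/431) = −1.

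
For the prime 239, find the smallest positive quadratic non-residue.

(2/239) = +1, so 2 is a residue.
(3/239) = +1, so 3 is a residue.
(4/239) = +1, so 4 is a residue.
(5/239) = +1, so 5 is a residue.
(6/239) = +1, so 6 is a residue.
(7/239) = −1, so 7 is the smallest positive non-residue mod 239.

7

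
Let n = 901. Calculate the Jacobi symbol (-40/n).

-1

First reduce: -40 ≡ 861 (mod 901).
Reciprocity: 861 ≡ 1 and 901 ≡ 1 (mod 4), so (861/901) = +(901/861).
Reduce top mod 861: now compute (40/861).
Pull out 2^3: since 861 ≡ 5 (mod 8), (2/861) = -1, so (2/861)^3 = -1.
Reciprocity: 5 ≡ 1 and 861 ≡ 1 (mod 4), so (5/861) = +(861/5).
Reduce top mod 5: now compute (1/5).
Reached (1/5) = 1. Collecting the sign flips along the way, the symbol is -1.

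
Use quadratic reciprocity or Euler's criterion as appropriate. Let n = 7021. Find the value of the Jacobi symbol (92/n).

Pull out 2^2: since 7021 ≡ 5 (mod 8), (2/7021) = -1, so (2/7021)^2 = +1.
Reciprocity: 23 ≡ 3 and 7021 ≡ 1 (mod 4), so (23/7021) = +(7021/23).
Reduce top mod 23: now compute (6/23).
Pull out 2: since 23 ≡ 7 (mod 8), (2/23) = +1.
Reciprocity: 3 ≡ 3 and 23 ≡ 3 (mod 4), so (3/23) = −(23/3).
Reduce top mod 3: now compute (2/3).
Pull out 2: since 3 ≡ 3 (mod 8), (2/3) = -1.
Reached (1/3) = 1. Collecting the sign flips along the way, the symbol is +1.

1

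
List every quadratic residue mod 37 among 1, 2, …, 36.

1, 3, 4, 7, 9, 10, 11, 12, 16, 21, 25, 26, 27, 28, 30, 33, 34, 36

Square k = 1,…,18 (k and 37−k give the same square):
1²=1, 2²=4, 3²=9, 4²=16, 5²=25, 6²=36, 7²≡12, 8²≡27, 9²≡7, 10²≡26, 11²≡10, 12²≡33, 13²≡21, 14²≡11, 15²≡3, 16²≡34, 17²≡30, 18²≡28 (mod 37).
So the quadratic residues mod 37 are {1, 3, 4, 7, 9, 10, 11, 12, 16, 21, 25, 26, 27, 28, 30, 33, 34, 36}.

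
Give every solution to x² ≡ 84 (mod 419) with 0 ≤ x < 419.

92, 327

Since 419 ≡ 3 (mod 4), a square root of 84 is 84^((419+1)/4) = 84^105 mod 419.
Repeated squaring: 84^2≡352, 84^4≡299, 84^8≡154, 84^16≡252, 84^32≡235, 84^64≡336 (mod 419).
84^105 = 84^(64+32+8+1) ≡ 92 (mod 419).
Check: 92² = 8464 ≡ 84 (mod 419). The two roots are 92 and 327.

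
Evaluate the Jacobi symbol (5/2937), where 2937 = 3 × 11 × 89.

-1

Reciprocity: 5 ≡ 1 and 2937 ≡ 1 (mod 4), so (5/2937) = +(2937/5).
Reduce top mod 5: now compute (2/5).
Pull out 2: since 5 ≡ 5 (mod 8), (2/5) = -1.
Reached (1/5) = 1. Collecting the sign flips along the way, the symbol is -1.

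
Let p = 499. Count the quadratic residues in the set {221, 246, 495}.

1

(221/499) = +1 → QR.
(246/499) = -1 → non-residue.
(495/499) = -1 → non-residue.
Total quadratic residues among the 3: 1.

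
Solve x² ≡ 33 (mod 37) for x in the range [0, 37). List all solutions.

37 ≡ 1 (mod 4), so we find a root by search.
Trying successive values, 12² = 144 ≡ 33 (mod 37). The other root is 37 − 12 = 25.

12, 25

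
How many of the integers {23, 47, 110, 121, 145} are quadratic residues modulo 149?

4

(23/149) = -1 → non-residue.
(47/149) = +1 → QR.
(110/149) = +1 → QR.
(121/149) = +1 → QR.
(145/149) = +1 → QR.
Total quadratic residues among the 5: 4.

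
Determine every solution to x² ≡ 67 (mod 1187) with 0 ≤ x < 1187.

Since 1187 ≡ 3 (mod 4), a square root of 67 is 67^((1187+1)/4) = 67^297 mod 1187.
Repeated squaring: 67^2≡928, 67^4≡609, 67^8≡537, 67^16≡1115, 67^32≡436, 67^64≡176, 67^128≡114, 67^256≡1126 (mod 1187).
67^297 = 67^(256+32+8+1) ≡ 192 (mod 1187).
Check: 192² = 36864 ≡ 67 (mod 1187). The two roots are 192 and 995.

192, 995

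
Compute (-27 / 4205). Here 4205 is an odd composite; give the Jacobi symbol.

-1

First reduce: -27 ≡ 4178 (mod 4205).
Pull out 2: since 4205 ≡ 5 (mod 8), (2/4205) = -1.
Reciprocity: 2089 ≡ 1 and 4205 ≡ 1 (mod 4), so (2089/4205) = +(4205/2089).
Reduce top mod 2089: now compute (27/2089).
Reciprocity: 27 ≡ 3 and 2089 ≡ 1 (mod 4), so (27/2089) = +(2089/27).
Reduce top mod 27: now compute (10/27).
Pull out 2: since 27 ≡ 3 (mod 8), (2/27) = -1.
Reciprocity: 5 ≡ 1 and 27 ≡ 3 (mod 4), so (5/27) = +(27/5).
Reduce top mod 5: now compute (2/5).
Pull out 2: since 5 ≡ 5 (mod 8), (2/5) = -1.
Reached (1/5) = 1. Collecting the sign flips along the way, the symbol is -1.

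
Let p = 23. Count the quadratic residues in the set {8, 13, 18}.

(8/23) = +1 → QR.
(13/23) = +1 → QR.
(18/23) = +1 → QR.
Total quadratic residues among the 3: 3.

3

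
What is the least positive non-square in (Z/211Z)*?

(2/211) = −1, so 2 is the smallest positive non-residue mod 211.

2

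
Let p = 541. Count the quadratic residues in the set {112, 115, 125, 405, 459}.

(112/541) = +1 → QR.
(115/541) = +1 → QR.
(125/541) = +1 → QR.
(405/541) = +1 → QR.
(459/541) = -1 → non-residue.
Total quadratic residues among the 5: 4.

4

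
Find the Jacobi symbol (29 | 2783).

1

Reciprocity: 29 ≡ 1 and 2783 ≡ 3 (mod 4), so (29/2783) = +(2783/29).
Reduce top mod 29: now compute (28/29).
Pull out 2^2: since 29 ≡ 5 (mod 8), (2/29) = -1, so (2/29)^2 = +1.
Reciprocity: 7 ≡ 3 and 29 ≡ 1 (mod 4), so (7/29) = +(29/7).
Reduce top mod 7: now compute (1/7).
Reached (1/7) = 1. Collecting the sign flips along the way, the symbol is +1.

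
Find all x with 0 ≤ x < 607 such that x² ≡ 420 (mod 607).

Since 607 ≡ 3 (mod 4), a square root of 420 is 420^((607+1)/4) = 420^152 mod 607.
Repeated squaring: 420^2≡370, 420^4≡325, 420^8≡7, 420^16≡49, 420^32≡580, 420^64≡122, 420^128≡316 (mod 607).
420^152 = 420^(128+16+8) ≡ 342 (mod 607).
Check: 342² = 116964 ≡ 420 (mod 607). The two roots are 265 and 342.

265, 342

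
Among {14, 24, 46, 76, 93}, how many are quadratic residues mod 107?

(14/107) = +1 → QR.
(24/107) = -1 → non-residue.
(46/107) = -1 → non-residue.
(76/107) = +1 → QR.
(93/107) = -1 → non-residue.
Total quadratic residues among the 5: 2.

2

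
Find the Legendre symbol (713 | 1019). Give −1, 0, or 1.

Euler's criterion: (713/1019) ≡ 713^509 (mod 1019).
713^2 ≡ 907 (mod 1019)
713^4 ≡ 316 (mod 1019)
713^8 ≡ 1013 (mod 1019)
713^16 ≡ 36 (mod 1019)
713^32 ≡ 277 (mod 1019)
713^64 ≡ 304 (mod 1019)
713^128 ≡ 706 (mod 1019)
713^256 ≡ 145 (mod 1019)
713^509 = 713^(256+128+64+32+16+8+4+1) ≡ 1 (mod 1019).
Result is 1, so (713/1019) = 1.

1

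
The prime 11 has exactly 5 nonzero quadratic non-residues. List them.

2,6,7,8,10

Square k = 1,…,5 (k and 11−k give the same square):
1²=1, 2²=4, 3²=9, 4²≡5, 5²≡3 (mod 11).
The residues are {1, 3, 4, 5, 9}; the non-residues are the remaining 5 nonzero classes.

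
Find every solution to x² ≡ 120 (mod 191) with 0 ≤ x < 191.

87, 104

Since 191 ≡ 3 (mod 4), a square root of 120 is 120^((191+1)/4) = 120^48 mod 191.
Repeated squaring: 120^2≡75, 120^4≡86, 120^8≡138, 120^16≡135, 120^32≡80 (mod 191).
120^48 = 120^(32+16) ≡ 104 (mod 191).
Check: 104² = 10816 ≡ 120 (mod 191). The two roots are 87 and 104.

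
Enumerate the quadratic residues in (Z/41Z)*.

Square k = 1,…,20 (k and 41−k give the same square):
1²=1, 2²=4, 3²=9, 4²=16, 5²=25, 6²=36, 7²≡8, 8²≡23, 9²≡40, 10²≡18, 11²≡39, 12²≡21, 13²≡5, 14²≡32, 15²≡20, 16²≡10, 17²≡2, 18²≡37, 19²≡33, 20²≡31 (mod 41).
So the quadratic residues mod 41 are {1, 2, 4, 5, 8, 9, 10, 16, 18, 20, 21, 23, 25, 31, 32, 33, 36, 37, 39, 40}.

1, 2, 4, 5, 8, 9, 10, 16, 18, 20, 21, 23, 25, 31, 32, 33, 36, 37, 39, 40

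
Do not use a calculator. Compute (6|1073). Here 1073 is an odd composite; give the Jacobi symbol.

-1

Pull out 2: since 1073 ≡ 1 (mod 8), (2/1073) = +1.
Reciprocity: 3 ≡ 3 and 1073 ≡ 1 (mod 4), so (3/1073) = +(1073/3).
Reduce top mod 3: now compute (2/3).
Pull out 2: since 3 ≡ 3 (mod 8), (2/3) = -1.
Reached (1/3) = 1. Collecting the sign flips along the way, the symbol is -1.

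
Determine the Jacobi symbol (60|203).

Pull out 2^2: since 203 ≡ 3 (mod 8), (2/203) = -1, so (2/203)^2 = +1.
Reciprocity: 15 ≡ 3 and 203 ≡ 3 (mod 4), so (15/203) = −(203/15).
Reduce top mod 15: now compute (8/15).
Pull out 2^3: since 15 ≡ 7 (mod 8), (2/15) = +1, so (2/15)^3 = +1.
Reached (1/15) = 1. Collecting the sign flips along the way, the symbol is -1.

-1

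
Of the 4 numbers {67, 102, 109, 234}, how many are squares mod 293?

(67/293) = +1 → QR.
(102/293) = +1 → QR.
(109/293) = +1 → QR.
(234/293) = +1 → QR.
Total quadratic residues among the 4: 4.

4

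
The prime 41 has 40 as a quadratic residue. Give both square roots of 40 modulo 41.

9, 32

41 ≡ 1 (mod 4), so we find a root by search.
Trying successive values, 9² = 81 ≡ 40 (mod 41). The other root is 41 − 9 = 32.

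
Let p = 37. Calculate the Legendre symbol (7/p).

1

Euler's criterion: (7/37) ≡ 7^18 (mod 37).
7^2 ≡ 12 (mod 37)
7^4 ≡ 33 (mod 37)
7^8 ≡ 16 (mod 37)
7^16 ≡ 34 (mod 37)
7^18 = 7^(16+2) ≡ 1 (mod 37).
Result is 1, so (7/37) = 1.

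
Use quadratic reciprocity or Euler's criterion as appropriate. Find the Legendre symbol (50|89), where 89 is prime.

1

Pull out 2: since 89 ≡ 1 (mod 8), (2/89) = +1.
Reciprocity: 25 ≡ 1 and 89 ≡ 1 (mod 4), so (25/89) = +(89/25).
Reduce top mod 25: now compute (14/25).
Pull out 2: since 25 ≡ 1 (mod 8), (2/25) = +1.
Reciprocity: 7 ≡ 3 and 25 ≡ 1 (mod 4), so (7/25) = +(25/7).
Reduce top mod 7: now compute (4/7).
Pull out 2^2: since 7 ≡ 7 (mod 8), (2/7) = +1, so (2/7)^2 = +1.
Reached (1/7) = 1. Collecting the sign flips along the way, the symbol is +1.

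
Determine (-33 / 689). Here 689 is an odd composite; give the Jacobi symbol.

First reduce: -33 ≡ 656 (mod 689).
Pull out 2^4: since 689 ≡ 1 (mod 8), (2/689) = +1, so (2/689)^4 = +1.
Reciprocity: 41 ≡ 1 and 689 ≡ 1 (mod 4), so (41/689) = +(689/41).
Reduce top mod 41: now compute (33/41).
Reciprocity: 33 ≡ 1 and 41 ≡ 1 (mod 4), so (33/41) = +(41/33).
Reduce top mod 33: now compute (8/33).
Pull out 2^3: since 33 ≡ 1 (mod 8), (2/33) = +1, so (2/33)^3 = +1.
Reached (1/33) = 1. Collecting the sign flips along the way, the symbol is +1.

1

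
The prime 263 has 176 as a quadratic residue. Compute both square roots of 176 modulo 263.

Since 263 ≡ 3 (mod 4), a square root of 176 is 176^((263+1)/4) = 176^66 mod 263.
Repeated squaring: 176^2≡205, 176^4≡208, 176^8≡132, 176^16≡66, 176^32≡148, 176^64≡75 (mod 263).
176^66 = 176^(64+2) ≡ 121 (mod 263).
Check: 121² = 14641 ≡ 176 (mod 263). The two roots are 121 and 142.

121, 142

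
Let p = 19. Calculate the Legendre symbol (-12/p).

Euler's criterion: (-12/19) ≡ 7^9 (mod 19).
7^2 ≡ 11 (mod 19)
7^4 ≡ 7 (mod 19)
7^8 ≡ 11 (mod 19)
7^9 = 7^(8+1) ≡ 1 (mod 19).
Result is 1, so (-12/19) = 1.

1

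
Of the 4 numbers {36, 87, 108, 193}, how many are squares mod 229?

3

(36/229) = +1 → QR.
(87/229) = -1 → non-residue.
(108/229) = +1 → QR.
(193/229) = +1 → QR.
Total quadratic residues among the 4: 3.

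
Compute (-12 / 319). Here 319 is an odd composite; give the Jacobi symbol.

1

First reduce: -12 ≡ 307 (mod 319).
Reciprocity: 307 ≡ 3 and 319 ≡ 3 (mod 4), so (307/319) = −(319/307).
Reduce top mod 307: now compute (12/307).
Pull out 2^2: since 307 ≡ 3 (mod 8), (2/307) = -1, so (2/307)^2 = +1.
Reciprocity: 3 ≡ 3 and 307 ≡ 3 (mod 4), so (3/307) = −(307/3).
Reduce top mod 3: now compute (1/3).
Reached (1/3) = 1. Collecting the sign flips along the way, the symbol is +1.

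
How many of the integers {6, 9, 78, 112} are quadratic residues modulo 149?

3

(6/149) = +1 → QR.
(9/149) = +1 → QR.
(78/149) = -1 → non-residue.
(112/149) = +1 → QR.
Total quadratic residues among the 4: 3.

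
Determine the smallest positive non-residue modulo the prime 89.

3

(2/89) = +1, so 2 is a residue.
(3/89) = −1, so 3 is the smallest positive non-residue mod 89.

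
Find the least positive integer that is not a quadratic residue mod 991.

3

(2/991) = +1, so 2 is a residue.
(3/991) = −1, so 3 is the smallest positive non-residue mod 991.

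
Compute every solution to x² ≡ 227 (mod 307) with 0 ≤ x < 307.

Since 307 ≡ 3 (mod 4), a square root of 227 is 227^((307+1)/4) = 227^77 mod 307.
Repeated squaring: 227^2≡260, 227^4≡60, 227^8≡223, 227^16≡302, 227^32≡25, 227^64≡11 (mod 307).
227^77 = 227^(64+8+4+1) ≡ 278 (mod 307).
Check: 278² = 77284 ≡ 227 (mod 307). The two roots are 29 and 278.

29, 278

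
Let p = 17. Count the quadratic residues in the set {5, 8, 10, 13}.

(5/17) = -1 → non-residue.
(8/17) = +1 → QR.
(10/17) = -1 → non-residue.
(13/17) = +1 → QR.
Total quadratic residues among the 4: 2.

2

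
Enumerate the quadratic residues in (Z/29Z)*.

Square k = 1,…,14 (k and 29−k give the same square):
1²=1, 2²=4, 3²=9, 4²=16, 5²=25, 6²≡7, 7²≡20, 8²≡6, 9²≡23, 10²≡13, 11²≡5, 12²≡28, 13²≡24, 14²≡22 (mod 29).
So the quadratic residues mod 29 are {1, 4, 5, 6, 7, 9, 13, 16, 20, 22, 23, 24, 25, 28}.

1, 4, 5, 6, 7, 9, 13, 16, 20, 22, 23, 24, 25, 28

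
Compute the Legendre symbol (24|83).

Euler's criterion: (24/83) ≡ 24^41 (mod 83).
24^2 ≡ 78 (mod 83)
24^4 ≡ 25 (mod 83)
24^8 ≡ 44 (mod 83)
24^16 ≡ 27 (mod 83)
24^32 ≡ 65 (mod 83)
24^41 = 24^(32+8+1) ≡ 82 (mod 83).
Result is 82 ≡ −1, so (24/83) = −1.

-1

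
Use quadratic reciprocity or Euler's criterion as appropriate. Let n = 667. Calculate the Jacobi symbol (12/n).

-1

Pull out 2^2: since 667 ≡ 3 (mod 8), (2/667) = -1, so (2/667)^2 = +1.
Reciprocity: 3 ≡ 3 and 667 ≡ 3 (mod 4), so (3/667) = −(667/3).
Reduce top mod 3: now compute (1/3).
Reached (1/3) = 1. Collecting the sign flips along the way, the symbol is -1.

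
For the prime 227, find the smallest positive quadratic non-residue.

2

(2/227) = −1, so 2 is the smallest positive non-residue mod 227.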